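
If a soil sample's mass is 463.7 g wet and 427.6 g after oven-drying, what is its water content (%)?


Using w = (m_wet - m_dry) / m_dry * 100
m_wet - m_dry = 463.7 - 427.6 = 36.1 g
w = 36.1 / 427.6 * 100
w = 8.44 %


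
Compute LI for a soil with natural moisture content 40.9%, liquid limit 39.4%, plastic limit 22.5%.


First compute the plasticity index:
PI = LL - PL = 39.4 - 22.5 = 16.9
Then compute the liquidity index:
LI = (w - PL) / PI
LI = (40.9 - 22.5) / 16.9
LI = 1.089


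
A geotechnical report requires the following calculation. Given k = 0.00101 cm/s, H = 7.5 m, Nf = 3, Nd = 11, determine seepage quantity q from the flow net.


Convert k to m/s for unit consistency with H:
k = 0.00101 cm/s = 0.00101 / 100 m/s = 1.01e-05 m/s
Using q = k * H * Nf / Nd
Nf / Nd = 3 / 11 = 0.2727
q = 1.01e-05 * 7.5 * 0.2727
q = 2.066e-05 m^3/s per m


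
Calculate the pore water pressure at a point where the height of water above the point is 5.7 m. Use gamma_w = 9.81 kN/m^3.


Using u = gamma_w * h_w
u = 9.81 * 5.7
u = 55.92 kPa


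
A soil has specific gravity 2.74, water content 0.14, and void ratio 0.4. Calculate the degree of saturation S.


Result: 0.959

Derivation:
Using S = Gs * w / e
S = 2.74 * 0.14 / 0.4
S = 0.959


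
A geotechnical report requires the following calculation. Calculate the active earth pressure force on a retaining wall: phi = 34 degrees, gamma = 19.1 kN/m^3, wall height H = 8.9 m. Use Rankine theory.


Compute active earth pressure coefficient:
Ka = tan^2(45 - phi/2) = tan^2(28.0) = 0.282715
Compute active force:
Pa = 0.5 * Ka * gamma * H^2
Pa = 0.5 * 0.282715 * 19.1 * 8.9^2
Pa = 213.86 kN/m


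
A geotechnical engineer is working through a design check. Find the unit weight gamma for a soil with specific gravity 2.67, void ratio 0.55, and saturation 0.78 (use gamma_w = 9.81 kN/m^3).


Using gamma = gamma_w * (Gs + S*e) / (1 + e)
Numerator: Gs + S*e = 2.67 + 0.78*0.55 = 3.099
Denominator: 1 + e = 1 + 0.55 = 1.55
gamma = 9.81 * 3.099 / 1.55
gamma = 19.614 kN/m^3


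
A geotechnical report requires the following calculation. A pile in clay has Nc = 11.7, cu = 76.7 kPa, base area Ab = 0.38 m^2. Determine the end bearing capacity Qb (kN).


Result: 341.01 kN

Derivation:
Using Qb = Nc * cu * Ab
Qb = 11.7 * 76.7 * 0.38
Qb = 341.01 kN


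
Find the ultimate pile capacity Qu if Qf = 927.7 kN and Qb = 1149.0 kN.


Using Qu = Qf + Qb
Qu = 927.7 + 1149.0
Qu = 2076.7 kN


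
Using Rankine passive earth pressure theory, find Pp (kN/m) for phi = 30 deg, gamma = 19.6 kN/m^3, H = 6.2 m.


Compute passive earth pressure coefficient:
Kp = tan^2(45 + phi/2) = tan^2(60.0) = 3
Compute passive force:
Pp = 0.5 * Kp * gamma * H^2
Pp = 0.5 * 3 * 19.6 * 6.2^2
Pp = 1130.14 kN/m


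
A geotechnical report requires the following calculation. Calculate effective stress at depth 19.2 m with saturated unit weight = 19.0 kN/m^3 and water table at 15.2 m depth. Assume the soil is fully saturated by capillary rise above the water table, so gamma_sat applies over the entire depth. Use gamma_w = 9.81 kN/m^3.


Total stress = gamma_sat * depth
sigma = 19.0 * 19.2 = 364.8 kPa
Pore water pressure u = gamma_w * (depth - d_wt)
u = 9.81 * (19.2 - 15.2) = 39.24 kPa
Effective stress = sigma - u
sigma' = 364.8 - 39.24 = 325.56 kPa


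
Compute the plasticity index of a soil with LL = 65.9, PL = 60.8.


Result: 5.1

Derivation:
Using PI = LL - PL
PI = 65.9 - 60.8
PI = 5.1


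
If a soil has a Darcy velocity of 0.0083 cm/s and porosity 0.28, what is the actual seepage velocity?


Using v_s = v_d / n
v_s = 0.0083 / 0.28
v_s = 0.02964 cm/s


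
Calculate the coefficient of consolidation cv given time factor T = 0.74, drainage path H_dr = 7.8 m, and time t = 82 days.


Using cv = T * H_dr^2 / t
H_dr^2 = 7.8^2 = 60.84
cv = 0.74 * 60.84 / 82
cv = 0.54904 m^2/day


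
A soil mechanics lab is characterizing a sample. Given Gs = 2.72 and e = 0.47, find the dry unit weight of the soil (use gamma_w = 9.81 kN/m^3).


Using gamma_d = Gs * gamma_w / (1 + e)
gamma_d = 2.72 * 9.81 / (1 + 0.47)
gamma_d = 2.72 * 9.81 / 1.47
gamma_d = 18.152 kN/m^3


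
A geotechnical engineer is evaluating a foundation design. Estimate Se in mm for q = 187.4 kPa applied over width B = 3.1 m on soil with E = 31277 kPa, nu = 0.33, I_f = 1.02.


Using Se = q * B * (1 - nu^2) * I_f / E
1 - nu^2 = 1 - 0.33^2 = 0.8911
Se = 187.4 * 3.1 * 0.8911 * 1.02 / 31277
Se = 0.016882 m
Convert to mm: Se = 0.016882 * 1000 = 16.882 mm


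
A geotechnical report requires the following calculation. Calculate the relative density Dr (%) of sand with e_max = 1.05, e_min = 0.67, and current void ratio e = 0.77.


Using Dr = (e_max - e) / (e_max - e_min) * 100
e_max - e = 1.05 - 0.77 = 0.28
e_max - e_min = 1.05 - 0.67 = 0.38
Dr = 0.28 / 0.38 * 100
Dr = 73.68 %


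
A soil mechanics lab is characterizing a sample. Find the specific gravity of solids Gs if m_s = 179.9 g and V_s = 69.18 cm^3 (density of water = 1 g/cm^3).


Using Gs = m_s / (V_s * rho_w)
Since rho_w = 1 g/cm^3:
Gs = 179.9 / 69.18
Gs = 2.6


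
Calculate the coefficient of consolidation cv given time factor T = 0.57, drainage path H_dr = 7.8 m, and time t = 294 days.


Using cv = T * H_dr^2 / t
H_dr^2 = 7.8^2 = 60.84
cv = 0.57 * 60.84 / 294
cv = 0.11796 m^2/day


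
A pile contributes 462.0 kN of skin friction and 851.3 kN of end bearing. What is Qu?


Result: 1313.3 kN

Derivation:
Using Qu = Qf + Qb
Qu = 462.0 + 851.3
Qu = 1313.3 kN


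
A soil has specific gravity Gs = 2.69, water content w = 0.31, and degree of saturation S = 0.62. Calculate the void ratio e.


Result: 1.345

Derivation:
Using the relation e = Gs * w / S
e = 2.69 * 0.31 / 0.62
e = 1.345


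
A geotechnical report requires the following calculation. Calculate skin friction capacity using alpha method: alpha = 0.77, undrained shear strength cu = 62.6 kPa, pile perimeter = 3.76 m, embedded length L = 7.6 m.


Using Qs = alpha * cu * perimeter * L
Qs = 0.77 * 62.6 * 3.76 * 7.6
Qs = 1377.42 kN


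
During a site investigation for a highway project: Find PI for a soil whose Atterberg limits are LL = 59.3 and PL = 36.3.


Using PI = LL - PL
PI = 59.3 - 36.3
PI = 23.0


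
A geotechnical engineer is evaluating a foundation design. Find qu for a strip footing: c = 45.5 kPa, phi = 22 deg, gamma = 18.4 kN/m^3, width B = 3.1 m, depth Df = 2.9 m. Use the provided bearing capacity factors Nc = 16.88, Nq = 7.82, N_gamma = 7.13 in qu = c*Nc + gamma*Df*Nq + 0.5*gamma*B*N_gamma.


Result: 1388.66 kPa

Derivation:
Compute qu = c*Nc + gamma*Df*Nq + 0.5*gamma*B*N_gamma
Term 1: 45.5 * 16.88 = 768.04
Term 2: 18.4 * 2.9 * 7.82 = 417.2752
Term 3: 0.5 * 18.4 * 3.1 * 7.13 = 203.3476
qu = 768.04 + 417.2752 + 203.3476
qu = 1388.66 kPa


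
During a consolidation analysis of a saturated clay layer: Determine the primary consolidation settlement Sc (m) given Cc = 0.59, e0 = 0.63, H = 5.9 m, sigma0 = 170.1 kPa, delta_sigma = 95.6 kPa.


Using Sc = Cc * H / (1 + e0) * log10((sigma0 + delta_sigma) / sigma0)
Stress ratio = (170.1 + 95.6) / 170.1 = 1.56202
log10(1.56202) = 0.193687
Cc * H / (1 + e0) = 0.59 * 5.9 / (1 + 0.63) = 2.13558
Sc = 2.13558 * 0.193687
Sc = 0.4136 m


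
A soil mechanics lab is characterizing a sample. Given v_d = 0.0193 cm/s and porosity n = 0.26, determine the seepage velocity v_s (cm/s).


Result: 0.07423 cm/s

Derivation:
Using v_s = v_d / n
v_s = 0.0193 / 0.26
v_s = 0.07423 cm/s


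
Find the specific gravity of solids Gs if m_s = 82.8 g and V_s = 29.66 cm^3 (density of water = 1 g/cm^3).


Result: 2.792

Derivation:
Using Gs = m_s / (V_s * rho_w)
Since rho_w = 1 g/cm^3:
Gs = 82.8 / 29.66
Gs = 2.792


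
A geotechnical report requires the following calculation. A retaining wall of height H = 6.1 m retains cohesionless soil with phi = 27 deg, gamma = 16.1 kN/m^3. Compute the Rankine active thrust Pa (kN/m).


Compute active earth pressure coefficient:
Ka = tan^2(45 - phi/2) = tan^2(31.5) = 0.375525
Compute active force:
Pa = 0.5 * Ka * gamma * H^2
Pa = 0.5 * 0.375525 * 16.1 * 6.1^2
Pa = 112.48 kN/m


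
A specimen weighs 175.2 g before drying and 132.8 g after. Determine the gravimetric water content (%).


Using w = (m_wet - m_dry) / m_dry * 100
m_wet - m_dry = 175.2 - 132.8 = 42.4 g
w = 42.4 / 132.8 * 100
w = 31.93 %


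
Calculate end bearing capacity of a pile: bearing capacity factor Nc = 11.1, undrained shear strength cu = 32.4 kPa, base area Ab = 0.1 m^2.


Using Qb = Nc * cu * Ab
Qb = 11.1 * 32.4 * 0.1
Qb = 35.96 kN


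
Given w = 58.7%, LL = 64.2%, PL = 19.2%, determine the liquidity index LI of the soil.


First compute the plasticity index:
PI = LL - PL = 64.2 - 19.2 = 45.0
Then compute the liquidity index:
LI = (w - PL) / PI
LI = (58.7 - 19.2) / 45.0
LI = 0.878


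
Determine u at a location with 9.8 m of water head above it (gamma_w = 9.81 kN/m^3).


Result: 96.14 kPa

Derivation:
Using u = gamma_w * h_w
u = 9.81 * 9.8
u = 96.14 kPa


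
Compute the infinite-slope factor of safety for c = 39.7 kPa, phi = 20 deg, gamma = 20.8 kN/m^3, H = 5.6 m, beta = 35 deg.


Using Fs = c / (gamma*H*sin(beta)*cos(beta)) + tan(phi)/tan(beta)
Cohesion contribution = 39.7 / (20.8*5.6*sin(35)*cos(35))
Cohesion contribution = 0.72541
Friction contribution = tan(20)/tan(35) = 0.519803
Fs = 0.72541 + 0.519803
Fs = 1.245


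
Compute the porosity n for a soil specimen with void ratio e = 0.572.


Using the relation n = e / (1 + e)
n = 0.572 / (1 + 0.572)
n = 0.572 / 1.572
n = 0.3639


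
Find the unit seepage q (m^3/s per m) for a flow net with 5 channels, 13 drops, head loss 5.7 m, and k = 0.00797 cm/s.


Result: 0.0001747 m^3/s per m

Derivation:
Convert k to m/s for unit consistency with H:
k = 0.00797 cm/s = 0.00797 / 100 m/s = 7.97e-05 m/s
Using q = k * H * Nf / Nd
Nf / Nd = 5 / 13 = 0.3846
q = 7.97e-05 * 5.7 * 0.3846
q = 0.0001747 m^3/s per m


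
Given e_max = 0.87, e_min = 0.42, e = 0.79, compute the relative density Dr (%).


Result: 17.78 %

Derivation:
Using Dr = (e_max - e) / (e_max - e_min) * 100
e_max - e = 0.87 - 0.79 = 0.08
e_max - e_min = 0.87 - 0.42 = 0.45
Dr = 0.08 / 0.45 * 100
Dr = 17.78 %


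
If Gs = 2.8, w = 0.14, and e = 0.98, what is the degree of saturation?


Using S = Gs * w / e
S = 2.8 * 0.14 / 0.98
S = 0.4


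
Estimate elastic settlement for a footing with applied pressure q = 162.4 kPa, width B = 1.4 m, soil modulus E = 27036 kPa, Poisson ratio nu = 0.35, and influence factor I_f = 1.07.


Using Se = q * B * (1 - nu^2) * I_f / E
1 - nu^2 = 1 - 0.35^2 = 0.8775
Se = 162.4 * 1.4 * 0.8775 * 1.07 / 27036
Se = 0.007896 m
Convert to mm: Se = 0.007896 * 1000 = 7.896 mm


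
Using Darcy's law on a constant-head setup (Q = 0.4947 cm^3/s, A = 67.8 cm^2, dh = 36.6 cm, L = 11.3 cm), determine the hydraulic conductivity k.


Result: 0.002253 cm/s

Derivation:
Compute hydraulic gradient:
i = dh / L = 36.6 / 11.3 = 3.23894
Then apply Darcy's law:
k = Q / (A * i)
k = 0.4947 / (67.8 * 3.23894)
k = 0.4947 / 219.6
k = 0.002253 cm/s


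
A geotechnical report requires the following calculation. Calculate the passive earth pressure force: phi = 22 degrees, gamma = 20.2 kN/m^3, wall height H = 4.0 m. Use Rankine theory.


Compute passive earth pressure coefficient:
Kp = tan^2(45 + phi/2) = tan^2(56.0) = 2.197987
Compute passive force:
Pp = 0.5 * Kp * gamma * H^2
Pp = 0.5 * 2.197987 * 20.2 * 4.0^2
Pp = 355.19 kN/m


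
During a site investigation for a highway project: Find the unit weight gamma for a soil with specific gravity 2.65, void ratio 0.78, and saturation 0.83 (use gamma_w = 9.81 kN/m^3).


Result: 18.173 kN/m^3

Derivation:
Using gamma = gamma_w * (Gs + S*e) / (1 + e)
Numerator: Gs + S*e = 2.65 + 0.83*0.78 = 3.2974
Denominator: 1 + e = 1 + 0.78 = 1.78
gamma = 9.81 * 3.2974 / 1.78
gamma = 18.173 kN/m^3


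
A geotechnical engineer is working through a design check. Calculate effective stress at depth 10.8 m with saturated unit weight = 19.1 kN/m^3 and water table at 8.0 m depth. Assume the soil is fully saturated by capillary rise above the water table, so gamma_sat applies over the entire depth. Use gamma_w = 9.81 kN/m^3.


Total stress = gamma_sat * depth
sigma = 19.1 * 10.8 = 206.28 kPa
Pore water pressure u = gamma_w * (depth - d_wt)
u = 9.81 * (10.8 - 8.0) = 27.468 kPa
Effective stress = sigma - u
sigma' = 206.28 - 27.468 = 178.81 kPa


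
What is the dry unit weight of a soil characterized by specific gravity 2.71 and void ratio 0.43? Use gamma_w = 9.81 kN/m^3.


Using gamma_d = Gs * gamma_w / (1 + e)
gamma_d = 2.71 * 9.81 / (1 + 0.43)
gamma_d = 2.71 * 9.81 / 1.43
gamma_d = 18.591 kN/m^3


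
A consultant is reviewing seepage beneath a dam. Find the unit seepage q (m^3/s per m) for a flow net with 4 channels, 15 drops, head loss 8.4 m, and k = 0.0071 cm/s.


Convert k to m/s for unit consistency with H:
k = 0.0071 cm/s = 0.0071 / 100 m/s = 7.1e-05 m/s
Using q = k * H * Nf / Nd
Nf / Nd = 4 / 15 = 0.2667
q = 7.1e-05 * 8.4 * 0.2667
q = 0.000159 m^3/s per m


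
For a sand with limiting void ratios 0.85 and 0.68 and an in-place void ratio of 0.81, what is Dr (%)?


Using Dr = (e_max - e) / (e_max - e_min) * 100
e_max - e = 0.85 - 0.81 = 0.04
e_max - e_min = 0.85 - 0.68 = 0.17
Dr = 0.04 / 0.17 * 100
Dr = 23.53 %


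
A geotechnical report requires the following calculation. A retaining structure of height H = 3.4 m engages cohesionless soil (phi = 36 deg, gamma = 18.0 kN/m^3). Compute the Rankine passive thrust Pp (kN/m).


Result: 400.75 kN/m

Derivation:
Compute passive earth pressure coefficient:
Kp = tan^2(45 + phi/2) = tan^2(63.0) = 3.85184
Compute passive force:
Pp = 0.5 * Kp * gamma * H^2
Pp = 0.5 * 3.85184 * 18.0 * 3.4^2
Pp = 400.75 kN/m


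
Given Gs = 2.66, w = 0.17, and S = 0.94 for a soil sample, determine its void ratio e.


Result: 0.4811

Derivation:
Using the relation e = Gs * w / S
e = 2.66 * 0.17 / 0.94
e = 0.4811


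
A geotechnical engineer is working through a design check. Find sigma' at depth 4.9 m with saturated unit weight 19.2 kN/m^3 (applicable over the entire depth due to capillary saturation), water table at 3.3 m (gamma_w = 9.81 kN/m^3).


Total stress = gamma_sat * depth
sigma = 19.2 * 4.9 = 94.08 kPa
Pore water pressure u = gamma_w * (depth - d_wt)
u = 9.81 * (4.9 - 3.3) = 15.696 kPa
Effective stress = sigma - u
sigma' = 94.08 - 15.696 = 78.38 kPa


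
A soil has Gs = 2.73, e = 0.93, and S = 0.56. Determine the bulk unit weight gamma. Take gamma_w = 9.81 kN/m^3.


Result: 16.523 kN/m^3

Derivation:
Using gamma = gamma_w * (Gs + S*e) / (1 + e)
Numerator: Gs + S*e = 2.73 + 0.56*0.93 = 3.2508
Denominator: 1 + e = 1 + 0.93 = 1.93
gamma = 9.81 * 3.2508 / 1.93
gamma = 16.523 kN/m^3


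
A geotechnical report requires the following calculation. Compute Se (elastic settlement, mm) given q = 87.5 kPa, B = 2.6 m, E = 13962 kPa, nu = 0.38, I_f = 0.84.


Using Se = q * B * (1 - nu^2) * I_f / E
1 - nu^2 = 1 - 0.38^2 = 0.8556
Se = 87.5 * 2.6 * 0.8556 * 0.84 / 13962
Se = 0.011711 m
Convert to mm: Se = 0.011711 * 1000 = 11.711 mm


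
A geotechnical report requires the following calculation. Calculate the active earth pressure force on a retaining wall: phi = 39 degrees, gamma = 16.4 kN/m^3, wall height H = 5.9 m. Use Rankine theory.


Compute active earth pressure coefficient:
Ka = tan^2(45 - phi/2) = tan^2(25.5) = 0.227506
Compute active force:
Pa = 0.5 * Ka * gamma * H^2
Pa = 0.5 * 0.227506 * 16.4 * 5.9^2
Pa = 64.94 kN/m


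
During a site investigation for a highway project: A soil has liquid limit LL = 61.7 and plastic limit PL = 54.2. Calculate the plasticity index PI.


Using PI = LL - PL
PI = 61.7 - 54.2
PI = 7.5


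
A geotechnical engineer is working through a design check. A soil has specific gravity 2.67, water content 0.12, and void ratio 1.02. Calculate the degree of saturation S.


Using S = Gs * w / e
S = 2.67 * 0.12 / 1.02
S = 0.3141


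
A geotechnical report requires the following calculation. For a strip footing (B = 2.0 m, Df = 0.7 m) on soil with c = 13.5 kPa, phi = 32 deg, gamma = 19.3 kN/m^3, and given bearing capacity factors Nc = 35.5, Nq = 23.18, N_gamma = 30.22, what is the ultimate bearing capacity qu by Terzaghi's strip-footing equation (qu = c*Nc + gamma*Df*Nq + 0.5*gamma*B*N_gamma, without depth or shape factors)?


Result: 1375.66 kPa

Derivation:
Compute qu = c*Nc + gamma*Df*Nq + 0.5*gamma*B*N_gamma
Term 1: 13.5 * 35.5 = 479.25
Term 2: 19.3 * 0.7 * 23.18 = 313.1618
Term 3: 0.5 * 19.3 * 2.0 * 30.22 = 583.246
qu = 479.25 + 313.1618 + 583.246
qu = 1375.66 kPa


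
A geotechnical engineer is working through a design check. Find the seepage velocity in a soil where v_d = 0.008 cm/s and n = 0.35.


Using v_s = v_d / n
v_s = 0.008 / 0.35
v_s = 0.02286 cm/s


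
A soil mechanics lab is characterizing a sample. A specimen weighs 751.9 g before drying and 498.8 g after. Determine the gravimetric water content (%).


Using w = (m_wet - m_dry) / m_dry * 100
m_wet - m_dry = 751.9 - 498.8 = 253.1 g
w = 253.1 / 498.8 * 100
w = 50.74 %


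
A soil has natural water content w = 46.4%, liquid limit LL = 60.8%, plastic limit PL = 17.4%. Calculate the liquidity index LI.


Result: 0.668

Derivation:
First compute the plasticity index:
PI = LL - PL = 60.8 - 17.4 = 43.4
Then compute the liquidity index:
LI = (w - PL) / PI
LI = (46.4 - 17.4) / 43.4
LI = 0.668


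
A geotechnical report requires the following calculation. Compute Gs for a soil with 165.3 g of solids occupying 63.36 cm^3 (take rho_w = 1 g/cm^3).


Using Gs = m_s / (V_s * rho_w)
Since rho_w = 1 g/cm^3:
Gs = 165.3 / 63.36
Gs = 2.609


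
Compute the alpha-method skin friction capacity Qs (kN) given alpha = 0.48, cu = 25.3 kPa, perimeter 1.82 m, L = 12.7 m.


Using Qs = alpha * cu * perimeter * L
Qs = 0.48 * 25.3 * 1.82 * 12.7
Qs = 280.7 kN


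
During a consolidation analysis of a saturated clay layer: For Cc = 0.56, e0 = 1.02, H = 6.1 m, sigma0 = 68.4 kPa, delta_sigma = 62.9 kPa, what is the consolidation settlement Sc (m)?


Using Sc = Cc * H / (1 + e0) * log10((sigma0 + delta_sigma) / sigma0)
Stress ratio = (68.4 + 62.9) / 68.4 = 1.91959
log10(1.91959) = 0.283209
Cc * H / (1 + e0) = 0.56 * 6.1 / (1 + 1.02) = 1.69109
Sc = 1.69109 * 0.283209
Sc = 0.4789 m


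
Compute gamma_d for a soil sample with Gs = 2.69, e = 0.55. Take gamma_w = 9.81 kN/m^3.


Using gamma_d = Gs * gamma_w / (1 + e)
gamma_d = 2.69 * 9.81 / (1 + 0.55)
gamma_d = 2.69 * 9.81 / 1.55
gamma_d = 17.025 kN/m^3


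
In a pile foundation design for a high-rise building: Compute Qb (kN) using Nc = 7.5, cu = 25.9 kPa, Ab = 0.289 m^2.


Using Qb = Nc * cu * Ab
Qb = 7.5 * 25.9 * 0.289
Qb = 56.14 kN


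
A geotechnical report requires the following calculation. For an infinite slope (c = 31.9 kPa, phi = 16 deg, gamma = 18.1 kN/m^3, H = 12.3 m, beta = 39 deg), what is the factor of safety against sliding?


Using Fs = c / (gamma*H*sin(beta)*cos(beta)) + tan(phi)/tan(beta)
Cohesion contribution = 31.9 / (18.1*12.3*sin(39)*cos(39))
Cohesion contribution = 0.292976
Friction contribution = tan(16)/tan(39) = 0.354101
Fs = 0.292976 + 0.354101
Fs = 0.647


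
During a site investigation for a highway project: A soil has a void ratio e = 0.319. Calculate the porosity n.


Using the relation n = e / (1 + e)
n = 0.319 / (1 + 0.319)
n = 0.319 / 1.319
n = 0.2418


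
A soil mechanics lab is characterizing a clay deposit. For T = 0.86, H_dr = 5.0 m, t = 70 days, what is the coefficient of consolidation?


Using cv = T * H_dr^2 / t
H_dr^2 = 5.0^2 = 25.0
cv = 0.86 * 25.0 / 70
cv = 0.30714 m^2/day


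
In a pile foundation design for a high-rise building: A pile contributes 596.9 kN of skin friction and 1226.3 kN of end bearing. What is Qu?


Using Qu = Qf + Qb
Qu = 596.9 + 1226.3
Qu = 1823.2 kN


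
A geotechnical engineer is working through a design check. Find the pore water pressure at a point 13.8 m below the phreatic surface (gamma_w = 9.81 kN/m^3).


Using u = gamma_w * h_w
u = 9.81 * 13.8
u = 135.38 kPa


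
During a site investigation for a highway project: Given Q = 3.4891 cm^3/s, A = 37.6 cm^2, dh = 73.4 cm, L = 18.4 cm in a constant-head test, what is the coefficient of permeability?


Compute hydraulic gradient:
i = dh / L = 73.4 / 18.4 = 3.98913
Then apply Darcy's law:
k = Q / (A * i)
k = 3.4891 / (37.6 * 3.98913)
k = 3.4891 / 149.991
k = 0.023262 cm/s


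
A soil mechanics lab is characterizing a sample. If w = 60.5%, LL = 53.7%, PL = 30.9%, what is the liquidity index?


First compute the plasticity index:
PI = LL - PL = 53.7 - 30.9 = 22.8
Then compute the liquidity index:
LI = (w - PL) / PI
LI = (60.5 - 30.9) / 22.8
LI = 1.298


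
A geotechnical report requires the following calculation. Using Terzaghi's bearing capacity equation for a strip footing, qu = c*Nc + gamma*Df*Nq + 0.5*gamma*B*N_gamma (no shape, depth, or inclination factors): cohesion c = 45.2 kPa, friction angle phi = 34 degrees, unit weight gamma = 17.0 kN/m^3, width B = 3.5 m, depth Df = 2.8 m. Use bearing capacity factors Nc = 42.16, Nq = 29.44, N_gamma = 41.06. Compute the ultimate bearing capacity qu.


Compute qu = c*Nc + gamma*Df*Nq + 0.5*gamma*B*N_gamma
Term 1: 45.2 * 42.16 = 1905.632
Term 2: 17.0 * 2.8 * 29.44 = 1401.344
Term 3: 0.5 * 17.0 * 3.5 * 41.06 = 1221.535
qu = 1905.632 + 1401.344 + 1221.535
qu = 4528.51 kPa


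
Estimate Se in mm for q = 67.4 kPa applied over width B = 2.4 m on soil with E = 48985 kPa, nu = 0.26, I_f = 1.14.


Result: 3.51 mm

Derivation:
Using Se = q * B * (1 - nu^2) * I_f / E
1 - nu^2 = 1 - 0.26^2 = 0.9324
Se = 67.4 * 2.4 * 0.9324 * 1.14 / 48985
Se = 0.003510 m
Convert to mm: Se = 0.003510 * 1000 = 3.51 mm


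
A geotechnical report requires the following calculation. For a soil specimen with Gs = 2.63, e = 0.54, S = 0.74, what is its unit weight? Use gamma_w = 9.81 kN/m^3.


Using gamma = gamma_w * (Gs + S*e) / (1 + e)
Numerator: Gs + S*e = 2.63 + 0.74*0.54 = 3.0296
Denominator: 1 + e = 1 + 0.54 = 1.54
gamma = 9.81 * 3.0296 / 1.54
gamma = 19.299 kN/m^3


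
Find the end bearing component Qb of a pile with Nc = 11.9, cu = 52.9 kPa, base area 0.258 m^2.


Using Qb = Nc * cu * Ab
Qb = 11.9 * 52.9 * 0.258
Qb = 162.41 kN


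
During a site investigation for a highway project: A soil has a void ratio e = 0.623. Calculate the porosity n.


Result: 0.3839

Derivation:
Using the relation n = e / (1 + e)
n = 0.623 / (1 + 0.623)
n = 0.623 / 1.623
n = 0.3839


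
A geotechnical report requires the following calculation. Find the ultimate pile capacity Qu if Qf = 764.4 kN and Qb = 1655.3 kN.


Result: 2419.7 kN

Derivation:
Using Qu = Qf + Qb
Qu = 764.4 + 1655.3
Qu = 2419.7 kN


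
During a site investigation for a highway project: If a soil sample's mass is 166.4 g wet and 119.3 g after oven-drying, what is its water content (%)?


Using w = (m_wet - m_dry) / m_dry * 100
m_wet - m_dry = 166.4 - 119.3 = 47.1 g
w = 47.1 / 119.3 * 100
w = 39.48 %


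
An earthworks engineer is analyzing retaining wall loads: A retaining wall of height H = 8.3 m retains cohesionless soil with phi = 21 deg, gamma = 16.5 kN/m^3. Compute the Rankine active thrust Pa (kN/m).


Compute active earth pressure coefficient:
Ka = tan^2(45 - phi/2) = tan^2(34.5) = 0.472355
Compute active force:
Pa = 0.5 * Ka * gamma * H^2
Pa = 0.5 * 0.472355 * 16.5 * 8.3^2
Pa = 268.46 kN/m


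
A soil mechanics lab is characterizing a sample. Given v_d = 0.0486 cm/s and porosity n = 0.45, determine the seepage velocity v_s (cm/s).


Using v_s = v_d / n
v_s = 0.0486 / 0.45
v_s = 0.108 cm/s


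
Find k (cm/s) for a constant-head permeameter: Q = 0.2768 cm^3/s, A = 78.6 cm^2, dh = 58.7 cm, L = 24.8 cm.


Compute hydraulic gradient:
i = dh / L = 58.7 / 24.8 = 2.36694
Then apply Darcy's law:
k = Q / (A * i)
k = 0.2768 / (78.6 * 2.36694)
k = 0.2768 / 186.041
k = 0.001488 cm/s


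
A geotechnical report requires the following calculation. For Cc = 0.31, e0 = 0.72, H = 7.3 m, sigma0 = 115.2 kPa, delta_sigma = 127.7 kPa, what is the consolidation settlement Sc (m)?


Using Sc = Cc * H / (1 + e0) * log10((sigma0 + delta_sigma) / sigma0)
Stress ratio = (115.2 + 127.7) / 115.2 = 2.10851
log10(2.10851) = 0.323975
Cc * H / (1 + e0) = 0.31 * 7.3 / (1 + 0.72) = 1.3157
Sc = 1.3157 * 0.323975
Sc = 0.4263 m


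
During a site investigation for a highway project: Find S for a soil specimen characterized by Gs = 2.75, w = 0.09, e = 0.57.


Using S = Gs * w / e
S = 2.75 * 0.09 / 0.57
S = 0.4342


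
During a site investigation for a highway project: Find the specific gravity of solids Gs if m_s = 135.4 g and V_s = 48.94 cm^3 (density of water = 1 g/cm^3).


Result: 2.767

Derivation:
Using Gs = m_s / (V_s * rho_w)
Since rho_w = 1 g/cm^3:
Gs = 135.4 / 48.94
Gs = 2.767


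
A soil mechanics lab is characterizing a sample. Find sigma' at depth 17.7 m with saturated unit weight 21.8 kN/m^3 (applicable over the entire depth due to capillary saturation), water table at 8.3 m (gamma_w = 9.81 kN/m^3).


Total stress = gamma_sat * depth
sigma = 21.8 * 17.7 = 385.86 kPa
Pore water pressure u = gamma_w * (depth - d_wt)
u = 9.81 * (17.7 - 8.3) = 92.214 kPa
Effective stress = sigma - u
sigma' = 385.86 - 92.214 = 293.65 kPa


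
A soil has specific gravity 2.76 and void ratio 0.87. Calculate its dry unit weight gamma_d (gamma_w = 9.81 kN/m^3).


Using gamma_d = Gs * gamma_w / (1 + e)
gamma_d = 2.76 * 9.81 / (1 + 0.87)
gamma_d = 2.76 * 9.81 / 1.87
gamma_d = 14.479 kN/m^3


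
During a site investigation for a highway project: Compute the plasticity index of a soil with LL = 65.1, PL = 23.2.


Using PI = LL - PL
PI = 65.1 - 23.2
PI = 41.9


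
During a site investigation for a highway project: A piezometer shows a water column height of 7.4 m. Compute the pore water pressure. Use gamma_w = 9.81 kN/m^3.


Using u = gamma_w * h_w
u = 9.81 * 7.4
u = 72.59 kPa


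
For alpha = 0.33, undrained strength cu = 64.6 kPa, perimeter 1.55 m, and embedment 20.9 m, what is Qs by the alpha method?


Using Qs = alpha * cu * perimeter * L
Qs = 0.33 * 64.6 * 1.55 * 20.9
Qs = 690.6 kN


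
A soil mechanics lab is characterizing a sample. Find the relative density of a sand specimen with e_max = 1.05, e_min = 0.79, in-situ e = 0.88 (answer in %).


Using Dr = (e_max - e) / (e_max - e_min) * 100
e_max - e = 1.05 - 0.88 = 0.17
e_max - e_min = 1.05 - 0.79 = 0.26
Dr = 0.17 / 0.26 * 100
Dr = 65.38 %


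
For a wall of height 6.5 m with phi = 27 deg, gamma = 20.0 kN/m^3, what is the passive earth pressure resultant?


Compute passive earth pressure coefficient:
Kp = tan^2(45 + phi/2) = tan^2(58.5) = 2.66294
Compute passive force:
Pp = 0.5 * Kp * gamma * H^2
Pp = 0.5 * 2.66294 * 20.0 * 6.5^2
Pp = 1125.09 kN/m


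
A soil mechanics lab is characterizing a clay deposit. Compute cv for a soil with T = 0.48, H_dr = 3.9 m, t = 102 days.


Result: 0.07158 m^2/day

Derivation:
Using cv = T * H_dr^2 / t
H_dr^2 = 3.9^2 = 15.21
cv = 0.48 * 15.21 / 102
cv = 0.07158 m^2/day


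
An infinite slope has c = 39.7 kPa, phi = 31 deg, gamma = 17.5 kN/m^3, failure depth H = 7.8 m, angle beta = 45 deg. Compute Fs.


Result: 1.183

Derivation:
Using Fs = c / (gamma*H*sin(beta)*cos(beta)) + tan(phi)/tan(beta)
Cohesion contribution = 39.7 / (17.5*7.8*sin(45)*cos(45))
Cohesion contribution = 0.581685
Friction contribution = tan(31)/tan(45) = 0.600861
Fs = 0.581685 + 0.600861
Fs = 1.183


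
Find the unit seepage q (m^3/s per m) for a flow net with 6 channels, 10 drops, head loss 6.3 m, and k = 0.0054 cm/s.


Convert k to m/s for unit consistency with H:
k = 0.0054 cm/s = 0.0054 / 100 m/s = 5.4e-05 m/s
Using q = k * H * Nf / Nd
Nf / Nd = 6 / 10 = 0.6
q = 5.4e-05 * 6.3 * 0.6
q = 0.0002041 m^3/s per m


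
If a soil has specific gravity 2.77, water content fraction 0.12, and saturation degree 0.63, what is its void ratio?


Result: 0.5276

Derivation:
Using the relation e = Gs * w / S
e = 2.77 * 0.12 / 0.63
e = 0.5276


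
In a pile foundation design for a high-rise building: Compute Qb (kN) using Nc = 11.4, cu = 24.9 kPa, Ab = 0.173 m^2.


Using Qb = Nc * cu * Ab
Qb = 11.4 * 24.9 * 0.173
Qb = 49.11 kN


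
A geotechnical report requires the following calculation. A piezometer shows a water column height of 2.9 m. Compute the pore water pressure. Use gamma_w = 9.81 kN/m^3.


Using u = gamma_w * h_w
u = 9.81 * 2.9
u = 28.45 kPa


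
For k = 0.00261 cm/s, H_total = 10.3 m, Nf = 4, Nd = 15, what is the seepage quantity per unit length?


Result: 7.169e-05 m^3/s per m

Derivation:
Convert k to m/s for unit consistency with H:
k = 0.00261 cm/s = 0.00261 / 100 m/s = 2.61e-05 m/s
Using q = k * H * Nf / Nd
Nf / Nd = 4 / 15 = 0.2667
q = 2.61e-05 * 10.3 * 0.2667
q = 7.169e-05 m^3/s per m


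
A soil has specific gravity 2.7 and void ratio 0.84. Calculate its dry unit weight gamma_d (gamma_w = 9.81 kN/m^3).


Using gamma_d = Gs * gamma_w / (1 + e)
gamma_d = 2.7 * 9.81 / (1 + 0.84)
gamma_d = 2.7 * 9.81 / 1.84
gamma_d = 14.395 kN/m^3


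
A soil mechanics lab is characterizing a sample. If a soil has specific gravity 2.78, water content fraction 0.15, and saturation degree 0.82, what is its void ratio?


Using the relation e = Gs * w / S
e = 2.78 * 0.15 / 0.82
e = 0.5085


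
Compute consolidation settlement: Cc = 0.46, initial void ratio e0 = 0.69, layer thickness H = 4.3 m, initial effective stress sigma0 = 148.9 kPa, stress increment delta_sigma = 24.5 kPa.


Result: 0.0774 m

Derivation:
Using Sc = Cc * H / (1 + e0) * log10((sigma0 + delta_sigma) / sigma0)
Stress ratio = (148.9 + 24.5) / 148.9 = 1.16454
log10(1.16454) = 0.0661544
Cc * H / (1 + e0) = 0.46 * 4.3 / (1 + 0.69) = 1.17041
Sc = 1.17041 * 0.0661544
Sc = 0.0774 m


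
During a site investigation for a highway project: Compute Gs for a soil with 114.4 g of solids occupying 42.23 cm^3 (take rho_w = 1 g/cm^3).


Using Gs = m_s / (V_s * rho_w)
Since rho_w = 1 g/cm^3:
Gs = 114.4 / 42.23
Gs = 2.709


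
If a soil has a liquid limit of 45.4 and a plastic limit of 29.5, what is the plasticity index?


Using PI = LL - PL
PI = 45.4 - 29.5
PI = 15.9


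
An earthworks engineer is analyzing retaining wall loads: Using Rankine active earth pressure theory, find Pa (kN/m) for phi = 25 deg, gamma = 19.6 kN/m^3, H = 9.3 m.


Compute active earth pressure coefficient:
Ka = tan^2(45 - phi/2) = tan^2(32.5) = 0.405859
Compute active force:
Pa = 0.5 * Ka * gamma * H^2
Pa = 0.5 * 0.405859 * 19.6 * 9.3^2
Pa = 344.01 kN/m


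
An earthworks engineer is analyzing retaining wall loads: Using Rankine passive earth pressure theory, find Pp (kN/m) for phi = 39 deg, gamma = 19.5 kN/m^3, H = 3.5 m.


Compute passive earth pressure coefficient:
Kp = tan^2(45 + phi/2) = tan^2(64.5) = 4.395495
Compute passive force:
Pp = 0.5 * Kp * gamma * H^2
Pp = 0.5 * 4.395495 * 19.5 * 3.5^2
Pp = 524.99 kN/m


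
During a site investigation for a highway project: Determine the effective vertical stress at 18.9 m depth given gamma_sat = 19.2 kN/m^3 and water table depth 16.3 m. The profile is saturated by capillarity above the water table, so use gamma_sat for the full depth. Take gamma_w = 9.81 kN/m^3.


Total stress = gamma_sat * depth
sigma = 19.2 * 18.9 = 362.88 kPa
Pore water pressure u = gamma_w * (depth - d_wt)
u = 9.81 * (18.9 - 16.3) = 25.506 kPa
Effective stress = sigma - u
sigma' = 362.88 - 25.506 = 337.37 kPa


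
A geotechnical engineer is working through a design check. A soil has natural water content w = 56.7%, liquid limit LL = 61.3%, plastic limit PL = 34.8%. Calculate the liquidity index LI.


First compute the plasticity index:
PI = LL - PL = 61.3 - 34.8 = 26.5
Then compute the liquidity index:
LI = (w - PL) / PI
LI = (56.7 - 34.8) / 26.5
LI = 0.826


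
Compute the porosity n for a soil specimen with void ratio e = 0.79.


Using the relation n = e / (1 + e)
n = 0.79 / (1 + 0.79)
n = 0.79 / 1.79
n = 0.4413


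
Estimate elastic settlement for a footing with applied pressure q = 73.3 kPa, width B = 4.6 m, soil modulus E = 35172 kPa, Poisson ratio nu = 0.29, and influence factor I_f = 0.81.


Using Se = q * B * (1 - nu^2) * I_f / E
1 - nu^2 = 1 - 0.29^2 = 0.9159
Se = 73.3 * 4.6 * 0.9159 * 0.81 / 35172
Se = 0.007112 m
Convert to mm: Se = 0.007112 * 1000 = 7.112 mm


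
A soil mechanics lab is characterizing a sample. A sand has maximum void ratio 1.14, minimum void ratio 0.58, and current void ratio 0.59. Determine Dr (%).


Using Dr = (e_max - e) / (e_max - e_min) * 100
e_max - e = 1.14 - 0.59 = 0.55
e_max - e_min = 1.14 - 0.58 = 0.56
Dr = 0.55 / 0.56 * 100
Dr = 98.21 %


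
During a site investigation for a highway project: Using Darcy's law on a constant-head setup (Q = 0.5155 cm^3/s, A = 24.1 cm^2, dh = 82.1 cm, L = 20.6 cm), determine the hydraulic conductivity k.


Result: 0.005367 cm/s

Derivation:
Compute hydraulic gradient:
i = dh / L = 82.1 / 20.6 = 3.98544
Then apply Darcy's law:
k = Q / (A * i)
k = 0.5155 / (24.1 * 3.98544)
k = 0.5155 / 96.049
k = 0.005367 cm/s


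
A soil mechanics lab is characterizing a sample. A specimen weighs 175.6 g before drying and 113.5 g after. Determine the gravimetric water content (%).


Result: 54.71 %

Derivation:
Using w = (m_wet - m_dry) / m_dry * 100
m_wet - m_dry = 175.6 - 113.5 = 62.1 g
w = 62.1 / 113.5 * 100
w = 54.71 %


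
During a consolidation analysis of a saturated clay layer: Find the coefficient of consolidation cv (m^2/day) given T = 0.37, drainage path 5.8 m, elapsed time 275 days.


Result: 0.04526 m^2/day

Derivation:
Using cv = T * H_dr^2 / t
H_dr^2 = 5.8^2 = 33.64
cv = 0.37 * 33.64 / 275
cv = 0.04526 m^2/day


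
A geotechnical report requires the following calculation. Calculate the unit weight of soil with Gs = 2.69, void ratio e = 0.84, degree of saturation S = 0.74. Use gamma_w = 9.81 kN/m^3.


Using gamma = gamma_w * (Gs + S*e) / (1 + e)
Numerator: Gs + S*e = 2.69 + 0.74*0.84 = 3.3116
Denominator: 1 + e = 1 + 0.84 = 1.84
gamma = 9.81 * 3.3116 / 1.84
gamma = 17.656 kN/m^3


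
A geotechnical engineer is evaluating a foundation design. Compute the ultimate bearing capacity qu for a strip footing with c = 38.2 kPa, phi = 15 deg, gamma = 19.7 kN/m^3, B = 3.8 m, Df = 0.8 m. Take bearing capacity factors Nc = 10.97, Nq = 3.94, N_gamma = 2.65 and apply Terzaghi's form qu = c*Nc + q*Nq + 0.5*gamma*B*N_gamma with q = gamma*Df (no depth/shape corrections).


Compute qu = c*Nc + gamma*Df*Nq + 0.5*gamma*B*N_gamma
Term 1: 38.2 * 10.97 = 419.054
Term 2: 19.7 * 0.8 * 3.94 = 62.0944
Term 3: 0.5 * 19.7 * 3.8 * 2.65 = 99.1895
qu = 419.054 + 62.0944 + 99.1895
qu = 580.34 kPa


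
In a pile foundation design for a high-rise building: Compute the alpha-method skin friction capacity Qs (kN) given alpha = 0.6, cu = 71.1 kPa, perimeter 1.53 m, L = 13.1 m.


Using Qs = alpha * cu * perimeter * L
Qs = 0.6 * 71.1 * 1.53 * 13.1
Qs = 855.03 kN


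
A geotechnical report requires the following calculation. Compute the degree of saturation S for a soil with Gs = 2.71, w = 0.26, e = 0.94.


Using S = Gs * w / e
S = 2.71 * 0.26 / 0.94
S = 0.7496


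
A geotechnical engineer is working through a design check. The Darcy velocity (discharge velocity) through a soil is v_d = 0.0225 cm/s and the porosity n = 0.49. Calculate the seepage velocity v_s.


Using v_s = v_d / n
v_s = 0.0225 / 0.49
v_s = 0.04592 cm/s


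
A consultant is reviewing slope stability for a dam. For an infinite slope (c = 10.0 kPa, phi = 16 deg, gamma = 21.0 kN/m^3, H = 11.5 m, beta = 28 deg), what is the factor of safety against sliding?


Using Fs = c / (gamma*H*sin(beta)*cos(beta)) + tan(phi)/tan(beta)
Cohesion contribution = 10.0 / (21.0*11.5*sin(28)*cos(28))
Cohesion contribution = 0.0998938
Friction contribution = tan(16)/tan(28) = 0.53929
Fs = 0.0998938 + 0.53929
Fs = 0.639


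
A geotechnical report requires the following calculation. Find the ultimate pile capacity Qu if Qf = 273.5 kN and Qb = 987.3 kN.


Using Qu = Qf + Qb
Qu = 273.5 + 987.3
Qu = 1260.8 kN


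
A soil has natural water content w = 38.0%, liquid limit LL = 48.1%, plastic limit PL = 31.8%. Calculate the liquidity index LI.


First compute the plasticity index:
PI = LL - PL = 48.1 - 31.8 = 16.3
Then compute the liquidity index:
LI = (w - PL) / PI
LI = (38.0 - 31.8) / 16.3
LI = 0.38


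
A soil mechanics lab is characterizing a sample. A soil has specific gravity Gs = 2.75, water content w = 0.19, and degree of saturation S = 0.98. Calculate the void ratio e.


Using the relation e = Gs * w / S
e = 2.75 * 0.19 / 0.98
e = 0.5332


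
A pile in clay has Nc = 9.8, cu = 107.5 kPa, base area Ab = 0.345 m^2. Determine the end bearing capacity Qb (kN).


Result: 363.46 kN

Derivation:
Using Qb = Nc * cu * Ab
Qb = 9.8 * 107.5 * 0.345
Qb = 363.46 kN


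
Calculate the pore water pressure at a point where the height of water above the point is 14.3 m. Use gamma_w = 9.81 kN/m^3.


Result: 140.28 kPa

Derivation:
Using u = gamma_w * h_w
u = 9.81 * 14.3
u = 140.28 kPa


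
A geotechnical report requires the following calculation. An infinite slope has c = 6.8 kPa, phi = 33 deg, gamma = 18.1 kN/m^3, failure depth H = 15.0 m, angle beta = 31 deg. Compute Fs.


Result: 1.138

Derivation:
Using Fs = c / (gamma*H*sin(beta)*cos(beta)) + tan(phi)/tan(beta)
Cohesion contribution = 6.8 / (18.1*15.0*sin(31)*cos(31))
Cohesion contribution = 0.0567328
Friction contribution = tan(33)/tan(31) = 1.0808
Fs = 0.0567328 + 1.0808
Fs = 1.138


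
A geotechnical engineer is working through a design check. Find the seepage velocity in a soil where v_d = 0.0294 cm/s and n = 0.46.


Using v_s = v_d / n
v_s = 0.0294 / 0.46
v_s = 0.06391 cm/s


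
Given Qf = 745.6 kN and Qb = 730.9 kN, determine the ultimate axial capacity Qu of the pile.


Using Qu = Qf + Qb
Qu = 745.6 + 730.9
Qu = 1476.5 kN


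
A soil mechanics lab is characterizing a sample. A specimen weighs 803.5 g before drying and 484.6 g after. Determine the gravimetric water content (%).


Result: 65.81 %

Derivation:
Using w = (m_wet - m_dry) / m_dry * 100
m_wet - m_dry = 803.5 - 484.6 = 318.9 g
w = 318.9 / 484.6 * 100
w = 65.81 %


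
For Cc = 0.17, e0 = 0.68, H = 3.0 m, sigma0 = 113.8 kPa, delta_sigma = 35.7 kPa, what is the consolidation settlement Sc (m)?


Using Sc = Cc * H / (1 + e0) * log10((sigma0 + delta_sigma) / sigma0)
Stress ratio = (113.8 + 35.7) / 113.8 = 1.31371
log10(1.31371) = 0.118499
Cc * H / (1 + e0) = 0.17 * 3.0 / (1 + 0.68) = 0.303571
Sc = 0.303571 * 0.118499
Sc = 0.036 m


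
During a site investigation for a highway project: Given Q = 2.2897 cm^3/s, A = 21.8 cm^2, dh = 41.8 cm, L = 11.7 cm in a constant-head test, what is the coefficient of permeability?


Compute hydraulic gradient:
i = dh / L = 41.8 / 11.7 = 3.57265
Then apply Darcy's law:
k = Q / (A * i)
k = 2.2897 / (21.8 * 3.57265)
k = 2.2897 / 77.8838
k = 0.029399 cm/s


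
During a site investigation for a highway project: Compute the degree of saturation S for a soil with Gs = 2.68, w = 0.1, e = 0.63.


Using S = Gs * w / e
S = 2.68 * 0.1 / 0.63
S = 0.4254


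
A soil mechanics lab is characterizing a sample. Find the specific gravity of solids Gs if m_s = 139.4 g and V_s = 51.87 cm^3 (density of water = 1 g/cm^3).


Using Gs = m_s / (V_s * rho_w)
Since rho_w = 1 g/cm^3:
Gs = 139.4 / 51.87
Gs = 2.687


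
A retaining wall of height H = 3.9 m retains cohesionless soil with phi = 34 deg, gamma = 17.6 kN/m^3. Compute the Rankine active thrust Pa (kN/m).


Result: 37.84 kN/m

Derivation:
Compute active earth pressure coefficient:
Ka = tan^2(45 - phi/2) = tan^2(28.0) = 0.282715
Compute active force:
Pa = 0.5 * Ka * gamma * H^2
Pa = 0.5 * 0.282715 * 17.6 * 3.9^2
Pa = 37.84 kN/m


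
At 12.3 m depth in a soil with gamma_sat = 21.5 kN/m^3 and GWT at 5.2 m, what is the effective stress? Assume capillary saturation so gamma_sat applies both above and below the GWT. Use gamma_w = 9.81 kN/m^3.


Total stress = gamma_sat * depth
sigma = 21.5 * 12.3 = 264.45 kPa
Pore water pressure u = gamma_w * (depth - d_wt)
u = 9.81 * (12.3 - 5.2) = 69.651 kPa
Effective stress = sigma - u
sigma' = 264.45 - 69.651 = 194.8 kPa
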